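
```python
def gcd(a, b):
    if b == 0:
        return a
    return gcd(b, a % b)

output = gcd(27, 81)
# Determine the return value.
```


gcd(27, 81)
= gcd(81, 27 % 81) = gcd(81, 27)
= gcd(27, 81 % 27) = gcd(27, 0)
b == 0, return a = 27


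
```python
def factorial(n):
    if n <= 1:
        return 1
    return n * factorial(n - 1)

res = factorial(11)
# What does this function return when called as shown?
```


factorial(11)
= 11 * factorial(10)
= 11 * 10 * factorial(9)
= 11 * 10 * 9 * factorial(8)
= 11 * 10 * 9 * 8 * factorial(7)
= 11 * 10 * 9 * 8 * 7 * factorial(6)
= 11 * 10 * 9 * 8 * 7 * 6 * factorial(5)
= 11 * 10 * 9 * 8 * 7 * 6 * 5 * factorial(4)
= 11 * 10 * 9 * 8 * 7 * 6 * 5 * 4 * factorial(3)
= 11 * 10 * 9 * 8 * 7 * 6 * 5 * 4 * 3 * factorial(2)
= 11 * 10 * 9 * 8 * 7 * 6 * 5 * 4 * 3 * 2 * factorial(1)
= 11 * 10 * 9 * 8 * 7 * 6 * 5 * 4 * 3 * 2 * 1
= 39916800


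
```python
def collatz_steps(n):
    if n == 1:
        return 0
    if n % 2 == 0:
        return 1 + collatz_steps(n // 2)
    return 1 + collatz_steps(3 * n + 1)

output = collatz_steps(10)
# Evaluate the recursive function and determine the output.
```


collatz_steps(10)
10 is even -> collatz_steps(5)
5 is odd -> 3*5+1 = 16 -> collatz_steps(16)
16 is even -> collatz_steps(8)
8 is even -> collatz_steps(4)
4 is even -> collatz_steps(2)
2 is even -> collatz_steps(1)
Reached 1 after 6 steps
= 6


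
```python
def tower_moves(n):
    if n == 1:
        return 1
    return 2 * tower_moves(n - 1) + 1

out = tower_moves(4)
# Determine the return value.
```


tower_moves(4)
= 2 * tower_moves(3) + 1
= 2 * (2 * tower_moves(2) + 1) + 1
= 2 * (2 * (2 * tower_moves(1) + 1) + 1) + 1
Now compute bottom-up:
tower_moves(1) = 1
tower_moves(2) = 2 * 1 + 1 = 3
tower_moves(3) = 2 * 3 + 1 = 7
tower_moves(4) = 2 * 7 + 1 = 15
= 15


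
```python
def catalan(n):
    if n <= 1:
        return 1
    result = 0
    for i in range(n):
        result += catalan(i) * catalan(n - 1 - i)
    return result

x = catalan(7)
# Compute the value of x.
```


catalan(7)
= sum of catalan(i) * catalan(7-1-i) for i in 0..6
First compute sub-values bottom-up:
  catalan(0) = 1, catalan(1) = 1
  catalan(2) = 1*1 + 1*1 = 2
  catalan(3) = 1*2 + 1*1 + 2*1 = 5
  catalan(4) = 1*5 + 1*2 + 2*1 + 5*1 = 14
  catalan(5) = 1*14 + 1*5 + 2*2 + 5*1 + 14*1 = 42
  catalan(6) = 1*42 + 1*14 + 2*5 + 5*2 + 14*1 + 42*1 = 132
Now catalan(7):
  catalan(0)*catalan(6) = 1*132 = 132
  catalan(1)*catalan(5) = 1*42 = 42
  catalan(2)*catalan(4) = 2*14 = 28
  catalan(3)*catalan(3) = 5*5 = 25
  catalan(4)*catalan(2) = 14*2 = 28
  catalan(5)*catalan(1) = 42*1 = 42
  catalan(6)*catalan(0) = 132*1 = 132
= 132 + 42 + 28 + 25 + 28 + 42 + 132
= 429


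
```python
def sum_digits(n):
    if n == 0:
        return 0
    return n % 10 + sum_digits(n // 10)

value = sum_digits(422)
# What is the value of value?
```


sum_digits(422)
= 2 + sum_digits(42)
= 2 + 2 + sum_digits(4)
= 2 + 2 + 4 + sum_digits(0)
= 2 + 2 + 4 + 0
= 8


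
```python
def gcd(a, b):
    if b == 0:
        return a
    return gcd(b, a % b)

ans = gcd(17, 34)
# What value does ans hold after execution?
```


gcd(17, 34)
= gcd(34, 17 % 34) = gcd(34, 17)
= gcd(17, 34 % 17) = gcd(17, 0)
b == 0, return a = 17


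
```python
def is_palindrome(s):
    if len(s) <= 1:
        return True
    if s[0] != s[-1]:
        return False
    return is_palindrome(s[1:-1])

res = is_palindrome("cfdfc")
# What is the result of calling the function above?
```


is_palindrome("cfdfc")
"cfdfc": s[0]='c' == s[-1]='c' -> is_palindrome("fdf")
"fdf": s[0]='f' == s[-1]='f' -> is_palindrome("d")
"d": len <= 1 -> True
= True


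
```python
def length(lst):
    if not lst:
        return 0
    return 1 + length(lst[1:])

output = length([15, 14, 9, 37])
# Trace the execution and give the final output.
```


length([15, 14, 9, 37])
= 1 + length([14, 9, 37])
= 1 + 1 + length([9, 37])
= 1 + 1 + 1 + length([37])
= 1 + 1 + 1 + 1 + length([])
= 1 + 1 + 1 + 1 + 0
= 4


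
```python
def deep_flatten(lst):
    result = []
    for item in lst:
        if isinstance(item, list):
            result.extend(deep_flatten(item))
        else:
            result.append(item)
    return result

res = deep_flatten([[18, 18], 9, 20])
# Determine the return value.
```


deep_flatten([[18, 18], 9, 20])
Processing each element:
  [18, 18] is a list -> deep_flatten recursively -> [18, 18]
  9 is not a list -> append 9
  20 is not a list -> append 20
= [18, 18, 9, 20]


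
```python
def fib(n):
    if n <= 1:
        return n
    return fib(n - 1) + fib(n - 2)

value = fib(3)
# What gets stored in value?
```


fib(3)
= fib(2) + fib(1)
Computing bottom-up: fib(0)=0, fib(1)=1, fib(2)=1, fib(3)=2
= 2


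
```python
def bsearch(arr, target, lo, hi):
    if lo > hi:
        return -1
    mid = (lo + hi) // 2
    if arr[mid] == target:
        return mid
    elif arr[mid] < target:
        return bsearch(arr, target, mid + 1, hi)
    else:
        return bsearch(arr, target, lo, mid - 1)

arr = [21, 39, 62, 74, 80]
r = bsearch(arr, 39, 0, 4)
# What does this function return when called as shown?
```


bsearch(arr, 39, 0, 4)
lo=0, hi=4, mid=2, arr[mid]=62
62 > 39, search left half
lo=0, hi=1, mid=0, arr[mid]=21
21 < 39, search right half
lo=1, hi=1, mid=1, arr[mid]=39
arr[1] == 39, found at index 1
= 1


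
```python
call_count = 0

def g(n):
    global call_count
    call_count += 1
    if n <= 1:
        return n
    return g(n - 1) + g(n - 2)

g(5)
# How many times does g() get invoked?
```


g(5) calls g(4) and g(3); each non-base call branches into two more.
Let C(k) = total number of calls made by g(k), including the call to g(k) itself.
Base cases: C(0) = 1, C(1) = 1
Recurrence: C(k) = 1 + C(k-1) + C(k-2)
  C(2) = 1 + C(1) + C(0) = 1 + 1 + 1 = 3
  C(3) = 1 + C(2) + C(1) = 1 + 3 + 1 = 5
  C(4) = 1 + C(3) + C(2) = 1 + 5 + 3 = 9
  C(5) = 1 + C(4) + C(3) = 1 + 9 + 5 = 15
Total calls = C(5) = 15


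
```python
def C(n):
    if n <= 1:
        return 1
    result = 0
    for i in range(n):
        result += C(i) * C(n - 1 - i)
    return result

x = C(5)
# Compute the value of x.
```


C(5)
= sum of C(i) * C(5-1-i) for i in 0..4
First compute sub-values bottom-up:
  C(0) = 1, C(1) = 1
  C(2) = 1*1 + 1*1 = 2
  C(3) = 1*2 + 1*1 + 2*1 = 5
  C(4) = 1*5 + 1*2 + 2*1 + 5*1 = 14
Now C(5):
  C(0)*C(4) = 1*14 = 14
  C(1)*C(3) = 1*5 = 5
  C(2)*C(2) = 2*2 = 4
  C(3)*C(1) = 5*1 = 5
  C(4)*C(0) = 14*1 = 14
= 14 + 5 + 4 + 5 + 14
= 42


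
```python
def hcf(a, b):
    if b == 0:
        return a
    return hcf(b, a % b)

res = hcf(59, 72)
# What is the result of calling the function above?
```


hcf(59, 72)
= hcf(72, 59 % 72) = hcf(72, 59)
= hcf(59, 72 % 59) = hcf(59, 13)
= hcf(13, 59 % 13) = hcf(13, 7)
= hcf(7, 13 % 7) = hcf(7, 6)
= hcf(6, 7 % 6) = hcf(6, 1)
= hcf(1, 6 % 1) = hcf(1, 0)
b == 0, return a = 1


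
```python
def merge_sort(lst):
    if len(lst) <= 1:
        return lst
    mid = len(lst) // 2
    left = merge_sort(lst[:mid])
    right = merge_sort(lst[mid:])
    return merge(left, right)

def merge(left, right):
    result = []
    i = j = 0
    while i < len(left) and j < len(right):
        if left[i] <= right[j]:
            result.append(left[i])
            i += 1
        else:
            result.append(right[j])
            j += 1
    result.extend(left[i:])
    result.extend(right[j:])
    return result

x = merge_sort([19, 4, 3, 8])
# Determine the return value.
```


merge_sort([19, 4, 3, 8])
Split into [19, 4] and [3, 8]
Left sorted: [4, 19]
Right sorted: [3, 8]
Merge [4, 19] and [3, 8]
= [3, 4, 8, 19]


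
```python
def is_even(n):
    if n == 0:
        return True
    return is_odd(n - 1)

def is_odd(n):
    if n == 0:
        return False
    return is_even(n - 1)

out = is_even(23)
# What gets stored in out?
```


is_even(23)
= is_odd(22)
= is_even(21)
= is_odd(20)
= is_even(19)
= is_odd(18)
= is_even(17)
= is_odd(16)
= is_even(15)
= is_odd(14)
= is_even(13)
= is_odd(12)
= is_even(11)
= is_odd(10)
= is_even(9)
= is_odd(8)
= is_even(7)
= is_odd(6)
= is_even(5)
= is_odd(4)
= is_even(3)
= is_odd(2)
= is_even(1)
= is_odd(0)
n == 0: return False
= False


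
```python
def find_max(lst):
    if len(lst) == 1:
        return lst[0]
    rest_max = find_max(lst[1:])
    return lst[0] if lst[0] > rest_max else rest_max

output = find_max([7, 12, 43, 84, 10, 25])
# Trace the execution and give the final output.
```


find_max([7, 12, 43, 84, 10, 25])
= compare 7 with find_max([12, 43, 84, 10, 25])
= compare 12 with find_max([43, 84, 10, 25])
= compare 43 with find_max([84, 10, 25])
= compare 84 with find_max([10, 25])
= compare 10 with find_max([25])
Base: find_max([25]) = 25
compare 10 with 25: max = 25
compare 84 with 25: max = 84
compare 43 with 84: max = 84
compare 12 with 84: max = 84
compare 7 with 84: max = 84
= 84


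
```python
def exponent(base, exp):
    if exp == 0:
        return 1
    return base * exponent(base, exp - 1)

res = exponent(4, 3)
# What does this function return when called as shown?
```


exponent(4, 3)
= 4 * exponent(4, 2)
= 4 * 4 * exponent(4, 1)
= 4 * 4 * 4 * exponent(4, 0)
= 4 * 4 * 4 * 1
= 64


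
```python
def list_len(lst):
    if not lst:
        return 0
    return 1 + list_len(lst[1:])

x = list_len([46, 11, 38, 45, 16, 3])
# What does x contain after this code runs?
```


list_len([46, 11, 38, 45, 16, 3])
= 1 + list_len([11, 38, 45, 16, 3])
= 1 + 1 + list_len([38, 45, 16, 3])
= 1 + 1 + 1 + list_len([45, 16, 3])
= 1 + 1 + 1 + 1 + list_len([16, 3])
= 1 + 1 + 1 + 1 + 1 + list_len([3])
= 1 + 1 + 1 + 1 + 1 + 1 + list_len([])
= 1 + 1 + 1 + 1 + 1 + 1 + 0
= 6


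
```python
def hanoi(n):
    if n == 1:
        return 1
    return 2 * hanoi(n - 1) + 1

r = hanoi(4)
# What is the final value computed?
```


hanoi(4)
= 2 * hanoi(3) + 1
= 2 * (2 * hanoi(2) + 1) + 1
= 2 * (2 * (2 * hanoi(1) + 1) + 1) + 1
Now compute bottom-up:
hanoi(1) = 1
hanoi(2) = 2 * 1 + 1 = 3
hanoi(3) = 2 * 3 + 1 = 7
hanoi(4) = 2 * 7 + 1 = 15
= 15


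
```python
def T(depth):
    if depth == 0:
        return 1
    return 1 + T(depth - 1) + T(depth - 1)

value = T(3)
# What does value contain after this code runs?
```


T(3)
= 1 + T(2) + T(2)
= 1 + 2 * T(2)
T(k) = 2^(k+1) - 1
T(0) = 1
T(1) = 3
T(2) = 7
T(3) = 15
T(3) = 2^4 - 1 = 15


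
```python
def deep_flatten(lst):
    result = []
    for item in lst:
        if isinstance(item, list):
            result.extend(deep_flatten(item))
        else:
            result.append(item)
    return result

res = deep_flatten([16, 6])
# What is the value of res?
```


deep_flatten([16, 6])
Processing each element:
  16 is not a list -> append 16
  6 is not a list -> append 6
= [16, 6]


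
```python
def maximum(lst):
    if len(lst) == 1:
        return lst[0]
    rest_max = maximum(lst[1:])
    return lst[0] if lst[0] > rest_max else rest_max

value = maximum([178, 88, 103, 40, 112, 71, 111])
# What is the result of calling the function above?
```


maximum([178, 88, 103, 40, 112, 71, 111])
= compare 178 with maximum([88, 103, 40, 112, 71, 111])
= compare 88 with maximum([103, 40, 112, 71, 111])
= compare 103 with maximum([40, 112, 71, 111])
= compare 40 with maximum([112, 71, 111])
= compare 112 with maximum([71, 111])
= compare 71 with maximum([111])
Base: maximum([111]) = 111
compare 71 with 111: max = 111
compare 112 with 111: max = 112
compare 40 with 112: max = 112
compare 103 with 112: max = 112
compare 88 with 112: max = 112
compare 178 with 112: max = 178
= 178


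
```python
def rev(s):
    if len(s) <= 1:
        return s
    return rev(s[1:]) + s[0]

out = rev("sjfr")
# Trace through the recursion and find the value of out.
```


rev("sjfr")
= rev("jfr") + "s"
= rev("fr") + "j" + "s"
= rev("r") + "f" + "j" + "s"
= "r" + "f" + "j" + "s"
= "rfjs"


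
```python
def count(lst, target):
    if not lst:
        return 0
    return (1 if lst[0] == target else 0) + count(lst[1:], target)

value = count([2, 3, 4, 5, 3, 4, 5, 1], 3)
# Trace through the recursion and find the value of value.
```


count([2, 3, 4, 5, 3, 4, 5, 1], 3)
lst[0]=2 != 3: 0 + count([3, 4, 5, 3, 4, 5, 1], 3)
lst[0]=3 == 3: 1 + count([4, 5, 3, 4, 5, 1], 3)
lst[0]=4 != 3: 0 + count([5, 3, 4, 5, 1], 3)
lst[0]=5 != 3: 0 + count([3, 4, 5, 1], 3)
lst[0]=3 == 3: 1 + count([4, 5, 1], 3)
lst[0]=4 != 3: 0 + count([5, 1], 3)
lst[0]=5 != 3: 0 + count([1], 3)
lst[0]=1 != 3: 0 + count([], 3)
= 2


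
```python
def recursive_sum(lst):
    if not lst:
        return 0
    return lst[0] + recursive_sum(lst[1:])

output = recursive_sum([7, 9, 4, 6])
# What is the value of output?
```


recursive_sum([7, 9, 4, 6])
= 7 + recursive_sum([9, 4, 6])
= 7 + 9 + recursive_sum([4, 6])
= 7 + 9 + 4 + recursive_sum([6])
= 7 + 9 + 4 + 6 + recursive_sum([])
= 7 + 9 + 4 + 6 + 0
= 26


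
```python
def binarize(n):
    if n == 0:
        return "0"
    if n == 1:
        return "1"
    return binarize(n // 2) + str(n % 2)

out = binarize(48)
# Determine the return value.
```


binarize(48)
= binarize(24) + "0"
= binarize(12) + "0" + "0"
= binarize(6) + "0" + "0" + "0"
= binarize(3) + "0" + "0" + "0" + "0"
= binarize(1) + "1" + "0" + "0" + "0" + "0"
= "1" + "1" + "0" + "0" + "0" + "0"
= "110000"


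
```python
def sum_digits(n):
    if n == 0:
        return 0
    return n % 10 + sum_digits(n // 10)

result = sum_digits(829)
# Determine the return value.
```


sum_digits(829)
= 9 + sum_digits(82)
= 9 + 2 + sum_digits(8)
= 9 + 2 + 8 + sum_digits(0)
= 9 + 2 + 8 + 0
= 19


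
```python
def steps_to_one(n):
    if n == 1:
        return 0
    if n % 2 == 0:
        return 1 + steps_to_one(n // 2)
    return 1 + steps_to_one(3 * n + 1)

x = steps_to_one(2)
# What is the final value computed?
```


steps_to_one(2)
2 is even -> steps_to_one(1)
Reached 1 after 1 steps
= 1


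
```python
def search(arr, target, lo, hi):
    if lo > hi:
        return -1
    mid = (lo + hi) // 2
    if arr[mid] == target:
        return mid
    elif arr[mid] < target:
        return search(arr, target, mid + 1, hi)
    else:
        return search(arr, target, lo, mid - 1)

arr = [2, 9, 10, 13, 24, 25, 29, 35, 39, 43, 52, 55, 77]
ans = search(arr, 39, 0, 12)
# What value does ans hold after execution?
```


search(arr, 39, 0, 12)
lo=0, hi=12, mid=6, arr[mid]=29
29 < 39, search right half
lo=7, hi=12, mid=9, arr[mid]=43
43 > 39, search left half
lo=7, hi=8, mid=7, arr[mid]=35
35 < 39, search right half
lo=8, hi=8, mid=8, arr[mid]=39
arr[8] == 39, found at index 8
= 8


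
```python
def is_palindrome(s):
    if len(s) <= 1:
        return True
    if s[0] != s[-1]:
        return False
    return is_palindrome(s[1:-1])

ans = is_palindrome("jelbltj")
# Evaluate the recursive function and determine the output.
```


is_palindrome("jelbltj")
"jelbltj": s[0]='j' == s[-1]='j' -> is_palindrome("elblt")
"elblt": s[0]='e' != s[-1]='t' -> False
= False


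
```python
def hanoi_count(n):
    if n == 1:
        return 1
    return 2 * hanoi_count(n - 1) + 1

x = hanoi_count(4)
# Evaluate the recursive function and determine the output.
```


hanoi_count(4)
= 2 * hanoi_count(3) + 1
= 2 * (2 * hanoi_count(2) + 1) + 1
= 2 * (2 * (2 * hanoi_count(1) + 1) + 1) + 1
Now compute bottom-up:
hanoi_count(1) = 1
hanoi_count(2) = 2 * 1 + 1 = 3
hanoi_count(3) = 2 * 3 + 1 = 7
hanoi_count(4) = 2 * 7 + 1 = 15
= 15


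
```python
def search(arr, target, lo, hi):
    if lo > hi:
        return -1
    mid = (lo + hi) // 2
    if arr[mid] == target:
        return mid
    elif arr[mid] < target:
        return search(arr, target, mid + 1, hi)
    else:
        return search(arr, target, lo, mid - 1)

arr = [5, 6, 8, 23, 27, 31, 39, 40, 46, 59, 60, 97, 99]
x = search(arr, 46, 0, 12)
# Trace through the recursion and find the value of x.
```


search(arr, 46, 0, 12)
lo=0, hi=12, mid=6, arr[mid]=39
39 < 46, search right half
lo=7, hi=12, mid=9, arr[mid]=59
59 > 46, search left half
lo=7, hi=8, mid=7, arr[mid]=40
40 < 46, search right half
lo=8, hi=8, mid=8, arr[mid]=46
arr[8] == 46, found at index 8
= 8


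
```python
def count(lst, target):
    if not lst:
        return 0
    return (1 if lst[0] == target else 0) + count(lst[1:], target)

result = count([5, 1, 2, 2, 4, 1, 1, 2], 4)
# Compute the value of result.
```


count([5, 1, 2, 2, 4, 1, 1, 2], 4)
lst[0]=5 != 4: 0 + count([1, 2, 2, 4, 1, 1, 2], 4)
lst[0]=1 != 4: 0 + count([2, 2, 4, 1, 1, 2], 4)
lst[0]=2 != 4: 0 + count([2, 4, 1, 1, 2], 4)
lst[0]=2 != 4: 0 + count([4, 1, 1, 2], 4)
lst[0]=4 == 4: 1 + count([1, 1, 2], 4)
lst[0]=1 != 4: 0 + count([1, 2], 4)
lst[0]=1 != 4: 0 + count([2], 4)
lst[0]=2 != 4: 0 + count([], 4)
= 1


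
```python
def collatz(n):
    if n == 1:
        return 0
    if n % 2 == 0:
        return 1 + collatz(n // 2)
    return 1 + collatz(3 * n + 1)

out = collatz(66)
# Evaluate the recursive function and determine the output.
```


collatz(66)
66 is even -> collatz(33)
33 is odd -> 3*33+1 = 100 -> collatz(100)
100 is even -> collatz(50)
50 is even -> collatz(25)
25 is odd -> 3*25+1 = 76 -> collatz(76)
76 is even -> collatz(38)
38 is even -> collatz(19)
19 is odd -> 3*19+1 = 58 -> collatz(58)
58 is even -> collatz(29)
29 is odd -> 3*29+1 = 88 -> collatz(88)
88 is even -> collatz(44)
44 is even -> collatz(22)
22 is even -> collatz(11)
11 is odd -> 3*11+1 = 34 -> collatz(34)
34 is even -> collatz(17)
17 is odd -> 3*17+1 = 52 -> collatz(52)
52 is even -> collatz(26)
26 is even -> collatz(13)
13 is odd -> 3*13+1 = 40 -> collatz(40)
40 is even -> collatz(20)
20 is even -> collatz(10)
10 is even -> collatz(5)
5 is odd -> 3*5+1 = 16 -> collatz(16)
16 is even -> collatz(8)
8 is even -> collatz(4)
4 is even -> collatz(2)
2 is even -> collatz(1)
Reached 1 after 27 steps
= 27


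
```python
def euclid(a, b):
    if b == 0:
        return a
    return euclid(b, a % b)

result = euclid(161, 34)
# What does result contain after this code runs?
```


euclid(161, 34)
= euclid(34, 161 % 34) = euclid(34, 25)
= euclid(25, 34 % 25) = euclid(25, 9)
= euclid(9, 25 % 9) = euclid(9, 7)
= euclid(7, 9 % 7) = euclid(7, 2)
= euclid(2, 7 % 2) = euclid(2, 1)
= euclid(1, 2 % 1) = euclid(1, 0)
b == 0, return a = 1


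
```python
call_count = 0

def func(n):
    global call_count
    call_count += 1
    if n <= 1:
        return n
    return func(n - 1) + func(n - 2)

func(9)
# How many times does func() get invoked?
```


func(9) calls func(8) and func(7); each non-base call branches into two more.
Let C(k) = total number of calls made by func(k), including the call to func(k) itself.
Base cases: C(0) = 1, C(1) = 1
Recurrence: C(k) = 1 + C(k-1) + C(k-2)
  C(2) = 1 + C(1) + C(0) = 1 + 1 + 1 = 3
  C(3) = 1 + C(2) + C(1) = 1 + 3 + 1 = 5
  C(4) = 1 + C(3) + C(2) = 1 + 5 + 3 = 9
  C(5) = 1 + C(4) + C(3) = 1 + 9 + 5 = 15
  C(6) = 1 + C(5) + C(4) = 1 + 15 + 9 = 25
  C(7) = 1 + C(6) + C(5) = 1 + 25 + 15 = 41
  C(8) = 1 + C(7) + C(6) = 1 + 41 + 25 = 67
  C(9) = 1 + C(8) + C(7) = 1 + 67 + 41 = 109
Total calls = C(9) = 109


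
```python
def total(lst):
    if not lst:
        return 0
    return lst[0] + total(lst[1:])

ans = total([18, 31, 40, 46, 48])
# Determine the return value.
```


total([18, 31, 40, 46, 48])
= 18 + total([31, 40, 46, 48])
= 18 + 31 + total([40, 46, 48])
= 18 + 31 + 40 + total([46, 48])
= 18 + 31 + 40 + 46 + total([48])
= 18 + 31 + 40 + 46 + 48 + total([])
= 18 + 31 + 40 + 46 + 48 + 0
= 183


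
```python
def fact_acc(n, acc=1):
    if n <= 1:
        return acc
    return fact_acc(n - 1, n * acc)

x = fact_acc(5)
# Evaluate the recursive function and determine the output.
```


fact_acc(5, 1)
= fact_acc(4, 5 * 1) = fact_acc(4, 5)
= fact_acc(3, 4 * 5) = fact_acc(3, 20)
= fact_acc(2, 3 * 20) = fact_acc(2, 60)
= fact_acc(1, 2 * 60) = fact_acc(1, 120)
n <= 1, return acc = 120


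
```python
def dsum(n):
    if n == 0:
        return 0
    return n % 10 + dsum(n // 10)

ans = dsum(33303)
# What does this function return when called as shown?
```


dsum(33303)
= 3 + dsum(3330)
= 3 + 0 + dsum(333)
= 3 + 0 + 3 + dsum(33)
= 3 + 0 + 3 + 3 + dsum(3)
= 3 + 0 + 3 + 3 + 3 + dsum(0)
= 3 + 0 + 3 + 3 + 3 + 0
= 12


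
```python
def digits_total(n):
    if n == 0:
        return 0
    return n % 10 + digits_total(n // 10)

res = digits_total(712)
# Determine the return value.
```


digits_total(712)
= 2 + digits_total(71)
= 2 + 1 + digits_total(7)
= 2 + 1 + 7 + digits_total(0)
= 2 + 1 + 7 + 0
= 10


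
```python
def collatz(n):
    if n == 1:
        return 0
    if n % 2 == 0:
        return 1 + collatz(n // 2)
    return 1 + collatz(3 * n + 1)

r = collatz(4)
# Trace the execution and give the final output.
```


collatz(4)
4 is even -> collatz(2)
2 is even -> collatz(1)
Reached 1 after 2 steps
= 2


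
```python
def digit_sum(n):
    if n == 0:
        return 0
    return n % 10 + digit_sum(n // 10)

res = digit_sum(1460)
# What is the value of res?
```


digit_sum(1460)
= 0 + digit_sum(146)
= 0 + 6 + digit_sum(14)
= 0 + 6 + 4 + digit_sum(1)
= 0 + 6 + 4 + 1 + digit_sum(0)
= 0 + 6 + 4 + 1 + 0
= 11


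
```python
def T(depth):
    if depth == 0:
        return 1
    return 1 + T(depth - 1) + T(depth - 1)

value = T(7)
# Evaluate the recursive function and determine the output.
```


T(7)
= 1 + T(6) + T(6)
= 1 + 2 * T(6)
T(k) = 2^(k+1) - 1
T(0) = 1
T(1) = 3
T(2) = 7
T(3) = 15
T(4) = 31
T(7) = 2^8 - 1 = 255


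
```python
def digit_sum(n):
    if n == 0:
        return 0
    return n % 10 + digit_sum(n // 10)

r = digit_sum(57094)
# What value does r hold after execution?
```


digit_sum(57094)
= 4 + digit_sum(5709)
= 4 + 9 + digit_sum(570)
= 4 + 9 + 0 + digit_sum(57)
= 4 + 9 + 0 + 7 + digit_sum(5)
= 4 + 9 + 0 + 7 + 5 + digit_sum(0)
= 4 + 9 + 0 + 7 + 5 + 0
= 25


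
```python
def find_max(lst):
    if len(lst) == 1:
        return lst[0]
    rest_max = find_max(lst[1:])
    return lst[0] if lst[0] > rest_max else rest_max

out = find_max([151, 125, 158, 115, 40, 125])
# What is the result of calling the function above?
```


find_max([151, 125, 158, 115, 40, 125])
= compare 151 with find_max([125, 158, 115, 40, 125])
= compare 125 with find_max([158, 115, 40, 125])
= compare 158 with find_max([115, 40, 125])
= compare 115 with find_max([40, 125])
= compare 40 with find_max([125])
Base: find_max([125]) = 125
compare 40 with 125: max = 125
compare 115 with 125: max = 125
compare 158 with 125: max = 158
compare 125 with 158: max = 158
compare 151 with 158: max = 158
= 158


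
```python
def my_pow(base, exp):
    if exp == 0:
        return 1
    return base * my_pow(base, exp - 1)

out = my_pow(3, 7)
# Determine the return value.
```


my_pow(3, 7)
= 3 * my_pow(3, 6)
= 3 * 3 * my_pow(3, 5)
= 3 * 3 * 3 * my_pow(3, 4)
= 3 * 3 * 3 * 3 * my_pow(3, 3)
= 3 * 3 * 3 * 3 * 3 * my_pow(3, 2)
= 3 * 3 * 3 * 3 * 3 * 3 * my_pow(3, 1)
= 3 * 3 * 3 * 3 * 3 * 3 * 3 * my_pow(3, 0)
= 3 * 3 * 3 * 3 * 3 * 3 * 3 * 1
= 2187


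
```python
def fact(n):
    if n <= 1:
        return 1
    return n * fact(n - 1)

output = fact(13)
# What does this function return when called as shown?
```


fact(13)
= 13 * fact(12)
= 13 * 12 * fact(11)
= 13 * 12 * 11 * fact(10)
= 13 * 12 * 11 * 10 * fact(9)
= 13 * 12 * 11 * 10 * 9 * fact(8)
= 13 * 12 * 11 * 10 * 9 * 8 * fact(7)
= 13 * 12 * 11 * 10 * 9 * 8 * 7 * fact(6)
= 13 * 12 * 11 * 10 * 9 * 8 * 7 * 6 * fact(5)
= 13 * 12 * 11 * 10 * 9 * 8 * 7 * 6 * 5 * fact(4)
= 13 * 12 * 11 * 10 * 9 * 8 * 7 * 6 * 5 * 4 * fact(3)
= 13 * 12 * 11 * 10 * 9 * 8 * 7 * 6 * 5 * 4 * 3 * fact(2)
= 13 * 12 * 11 * 10 * 9 * 8 * 7 * 6 * 5 * 4 * 3 * 2 * fact(1)
= 13 * 12 * 11 * 10 * 9 * 8 * 7 * 6 * 5 * 4 * 3 * 2 * 1
= 6227020800


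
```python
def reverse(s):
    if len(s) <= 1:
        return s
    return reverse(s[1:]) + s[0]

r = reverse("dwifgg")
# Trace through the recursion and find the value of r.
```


reverse("dwifgg")
= reverse("wifgg") + "d"
= reverse("ifgg") + "w" + "d"
= reverse("fgg") + "i" + "w" + "d"
= reverse("gg") + "f" + "i" + "w" + "d"
= reverse("g") + "g" + "f" + "i" + "w" + "d"
= "g" + "g" + "f" + "i" + "w" + "d"
= "ggfiwd"


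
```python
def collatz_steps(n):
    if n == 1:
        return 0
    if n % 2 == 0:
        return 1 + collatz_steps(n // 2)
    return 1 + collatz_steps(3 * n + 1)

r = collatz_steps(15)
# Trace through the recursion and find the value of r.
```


collatz_steps(15)
15 is odd -> 3*15+1 = 46 -> collatz_steps(46)
46 is even -> collatz_steps(23)
23 is odd -> 3*23+1 = 70 -> collatz_steps(70)
70 is even -> collatz_steps(35)
35 is odd -> 3*35+1 = 106 -> collatz_steps(106)
106 is even -> collatz_steps(53)
53 is odd -> 3*53+1 = 160 -> collatz_steps(160)
160 is even -> collatz_steps(80)
80 is even -> collatz_steps(40)
40 is even -> collatz_steps(20)
20 is even -> collatz_steps(10)
10 is even -> collatz_steps(5)
5 is odd -> 3*5+1 = 16 -> collatz_steps(16)
16 is even -> collatz_steps(8)
8 is even -> collatz_steps(4)
4 is even -> collatz_steps(2)
2 is even -> collatz_steps(1)
Reached 1 after 17 steps
= 17


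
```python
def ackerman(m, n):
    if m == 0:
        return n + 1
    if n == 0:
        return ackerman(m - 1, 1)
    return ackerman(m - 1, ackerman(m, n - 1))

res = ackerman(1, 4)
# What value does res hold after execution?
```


ackerman(1, 4)
= ackerman(0, ackerman(1, 3))
First compute ackerman(1, 3) = 5
= ackerman(0, 5)
= 6


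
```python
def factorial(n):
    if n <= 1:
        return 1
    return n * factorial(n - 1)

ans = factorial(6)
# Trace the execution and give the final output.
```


factorial(6)
= 6 * factorial(5)
= 6 * 5 * factorial(4)
= 6 * 5 * 4 * factorial(3)
= 6 * 5 * 4 * 3 * factorial(2)
= 6 * 5 * 4 * 3 * 2 * factorial(1)
= 6 * 5 * 4 * 3 * 2 * 1
= 720


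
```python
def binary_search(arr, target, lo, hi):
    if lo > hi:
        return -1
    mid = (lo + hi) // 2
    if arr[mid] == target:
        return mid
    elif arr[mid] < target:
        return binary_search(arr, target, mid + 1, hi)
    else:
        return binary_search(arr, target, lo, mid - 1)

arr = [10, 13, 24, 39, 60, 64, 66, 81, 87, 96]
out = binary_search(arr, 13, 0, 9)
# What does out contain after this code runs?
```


binary_search(arr, 13, 0, 9)
lo=0, hi=9, mid=4, arr[mid]=60
60 > 13, search left half
lo=0, hi=3, mid=1, arr[mid]=13
arr[1] == 13, found at index 1
= 1


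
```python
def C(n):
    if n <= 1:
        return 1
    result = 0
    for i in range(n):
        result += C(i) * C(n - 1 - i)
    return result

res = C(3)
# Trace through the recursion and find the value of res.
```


C(3)
= sum of C(i) * C(3-1-i) for i in 0..2
First compute sub-values bottom-up:
  C(0) = 1, C(1) = 1
  C(2) = 1*1 + 1*1 = 2
Now C(3):
  C(0)*C(2) = 1*2 = 2
  C(1)*C(1) = 1*1 = 1
  C(2)*C(0) = 2*1 = 2
= 2 + 1 + 2
= 5


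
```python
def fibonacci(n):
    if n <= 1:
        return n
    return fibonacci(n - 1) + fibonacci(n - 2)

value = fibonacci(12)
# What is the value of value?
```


fibonacci(12)
= fibonacci(11) + fibonacci(10)
= (fibonacci(10) + fibonacci(9)) + fibonacci(10)
Computing bottom-up: fibonacci(0)=0, fibonacci(1)=1, fibonacci(2)=1, fibonacci(3)=2, fibonacci(4)=3, fibonacci(5)=5, fibonacci(6)=8, fibonacci(7)=13, fibonacci(8)=21, fibonacci(9)=34, fibonacci(10)=55, fibonacci(11)=89, fibonacci(12)=144
= 144


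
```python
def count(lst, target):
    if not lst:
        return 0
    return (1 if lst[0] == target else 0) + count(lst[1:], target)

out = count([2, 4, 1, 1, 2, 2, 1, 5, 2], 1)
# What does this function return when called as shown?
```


count([2, 4, 1, 1, 2, 2, 1, 5, 2], 1)
lst[0]=2 != 1: 0 + count([4, 1, 1, 2, 2, 1, 5, 2], 1)
lst[0]=4 != 1: 0 + count([1, 1, 2, 2, 1, 5, 2], 1)
lst[0]=1 == 1: 1 + count([1, 2, 2, 1, 5, 2], 1)
lst[0]=1 == 1: 1 + count([2, 2, 1, 5, 2], 1)
lst[0]=2 != 1: 0 + count([2, 1, 5, 2], 1)
lst[0]=2 != 1: 0 + count([1, 5, 2], 1)
lst[0]=1 == 1: 1 + count([5, 2], 1)
lst[0]=5 != 1: 0 + count([2], 1)
lst[0]=2 != 1: 0 + count([], 1)
= 3


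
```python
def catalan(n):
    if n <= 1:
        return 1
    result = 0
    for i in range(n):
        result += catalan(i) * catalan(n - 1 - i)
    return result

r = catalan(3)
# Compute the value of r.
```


catalan(3)
= sum of catalan(i) * catalan(3-1-i) for i in 0..2
First compute sub-values bottom-up:
  catalan(0) = 1, catalan(1) = 1
  catalan(2) = 1*1 + 1*1 = 2
Now catalan(3):
  catalan(0)*catalan(2) = 1*2 = 2
  catalan(1)*catalan(1) = 1*1 = 1
  catalan(2)*catalan(0) = 2*1 = 2
= 2 + 1 + 2
= 5


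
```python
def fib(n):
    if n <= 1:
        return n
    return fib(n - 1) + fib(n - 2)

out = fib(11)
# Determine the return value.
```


fib(11)
= fib(10) + fib(9)
= (fib(9) + fib(8)) + fib(9)
Computing bottom-up: fib(0)=0, fib(1)=1, fib(2)=1, fib(3)=2, fib(4)=3, fib(5)=5, fib(6)=8, fib(7)=13, fib(8)=21, fib(9)=34, fib(10)=55, fib(11)=89
= 89


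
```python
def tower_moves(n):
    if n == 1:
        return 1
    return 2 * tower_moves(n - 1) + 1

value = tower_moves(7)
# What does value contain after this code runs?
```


tower_moves(7)
= 2 * tower_moves(6) + 1
= 2 * (2 * tower_moves(5) + 1) + 1
= 2 * (2 * (2 * tower_moves(4) + 1) + 1) + 1
= 2 * (2 * (2 * (2 * tower_moves(3) + 1) + 1) + 1) + 1
= 2 * (2 * (2 * (2 * (2 * tower_moves(2) + 1) + 1) + 1) + 1) + 1
= 2 * (2 * (2 * (2 * (2 * (2 * tower_moves(1) + 1) + 1) + 1) + 1) + 1) + 1
Now compute bottom-up:
tower_moves(1) = 1
tower_moves(2) = 2 * 1 + 1 = 3
tower_moves(3) = 2 * 3 + 1 = 7
tower_moves(4) = 2 * 7 + 1 = 15
tower_moves(5) = 2 * 15 + 1 = 31
tower_moves(6) = 2 * 31 + 1 = 63
tower_moves(7) = 2 * 63 + 1 = 127
= 127


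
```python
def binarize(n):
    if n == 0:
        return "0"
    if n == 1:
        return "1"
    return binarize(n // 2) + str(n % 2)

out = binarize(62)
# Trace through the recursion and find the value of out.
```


binarize(62)
= binarize(31) + "0"
= binarize(15) + "1" + "0"
= binarize(7) + "1" + "1" + "0"
= binarize(3) + "1" + "1" + "1" + "0"
= binarize(1) + "1" + "1" + "1" + "1" + "0"
= "1" + "1" + "1" + "1" + "1" + "0"
= "111110"


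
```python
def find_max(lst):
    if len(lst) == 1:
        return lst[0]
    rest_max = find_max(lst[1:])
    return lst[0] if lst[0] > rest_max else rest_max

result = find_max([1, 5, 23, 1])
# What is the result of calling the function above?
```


find_max([1, 5, 23, 1])
= compare 1 with find_max([5, 23, 1])
= compare 5 with find_max([23, 1])
= compare 23 with find_max([1])
Base: find_max([1]) = 1
compare 23 with 1: max = 23
compare 5 with 23: max = 23
compare 1 with 23: max = 23
= 23


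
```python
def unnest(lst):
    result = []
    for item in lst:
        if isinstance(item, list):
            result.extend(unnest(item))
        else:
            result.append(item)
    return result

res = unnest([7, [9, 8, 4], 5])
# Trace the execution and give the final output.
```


unnest([7, [9, 8, 4], 5])
Processing each element:
  7 is not a list -> append 7
  [9, 8, 4] is a list -> unnest recursively -> [9, 8, 4]
  5 is not a list -> append 5
= [7, 9, 8, 4, 5]


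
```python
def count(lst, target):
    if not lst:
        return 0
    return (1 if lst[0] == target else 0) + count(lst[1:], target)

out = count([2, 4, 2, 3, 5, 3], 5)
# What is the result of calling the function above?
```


count([2, 4, 2, 3, 5, 3], 5)
lst[0]=2 != 5: 0 + count([4, 2, 3, 5, 3], 5)
lst[0]=4 != 5: 0 + count([2, 3, 5, 3], 5)
lst[0]=2 != 5: 0 + count([3, 5, 3], 5)
lst[0]=3 != 5: 0 + count([5, 3], 5)
lst[0]=5 == 5: 1 + count([3], 5)
lst[0]=3 != 5: 0 + count([], 5)
= 1


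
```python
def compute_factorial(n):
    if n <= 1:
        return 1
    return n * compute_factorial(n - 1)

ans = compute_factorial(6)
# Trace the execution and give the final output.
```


compute_factorial(6)
= 6 * compute_factorial(5)
= 6 * 5 * compute_factorial(4)
= 6 * 5 * 4 * compute_factorial(3)
= 6 * 5 * 4 * 3 * compute_factorial(2)
= 6 * 5 * 4 * 3 * 2 * compute_factorial(1)
= 6 * 5 * 4 * 3 * 2 * 1
= 720


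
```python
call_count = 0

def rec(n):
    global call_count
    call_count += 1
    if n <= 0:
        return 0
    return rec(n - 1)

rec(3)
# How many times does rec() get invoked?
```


rec(3) calls rec(2) calls ... calls rec(0)
Total calls: 3 + 1 (for base case) = 4


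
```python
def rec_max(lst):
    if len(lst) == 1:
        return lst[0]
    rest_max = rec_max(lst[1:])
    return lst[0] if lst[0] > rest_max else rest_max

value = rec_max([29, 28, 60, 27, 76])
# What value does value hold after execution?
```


rec_max([29, 28, 60, 27, 76])
= compare 29 with rec_max([28, 60, 27, 76])
= compare 28 with rec_max([60, 27, 76])
= compare 60 with rec_max([27, 76])
= compare 27 with rec_max([76])
Base: rec_max([76]) = 76
compare 27 with 76: max = 76
compare 60 with 76: max = 76
compare 28 with 76: max = 76
compare 29 with 76: max = 76
= 76


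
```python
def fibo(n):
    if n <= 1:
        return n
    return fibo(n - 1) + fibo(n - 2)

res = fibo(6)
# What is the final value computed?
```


fibo(6)
= fibo(5) + fibo(4)
= (fibo(4) + fibo(3)) + fibo(4)
Computing bottom-up: fibo(0)=0, fibo(1)=1, fibo(2)=1, fibo(3)=2, fibo(4)=3, fibo(5)=5, fibo(6)=8
= 8


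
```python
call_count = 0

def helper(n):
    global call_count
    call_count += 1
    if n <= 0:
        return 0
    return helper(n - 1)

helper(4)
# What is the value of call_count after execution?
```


helper(4) calls helper(3) calls ... calls helper(0)
Total calls: 4 + 1 (for base case) = 5


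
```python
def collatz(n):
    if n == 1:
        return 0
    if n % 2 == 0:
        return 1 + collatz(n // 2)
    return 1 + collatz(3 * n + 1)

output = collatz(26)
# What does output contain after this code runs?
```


collatz(26)
26 is even -> collatz(13)
13 is odd -> 3*13+1 = 40 -> collatz(40)
40 is even -> collatz(20)
20 is even -> collatz(10)
10 is even -> collatz(5)
5 is odd -> 3*5+1 = 16 -> collatz(16)
16 is even -> collatz(8)
8 is even -> collatz(4)
4 is even -> collatz(2)
2 is even -> collatz(1)
Reached 1 after 10 steps
= 10


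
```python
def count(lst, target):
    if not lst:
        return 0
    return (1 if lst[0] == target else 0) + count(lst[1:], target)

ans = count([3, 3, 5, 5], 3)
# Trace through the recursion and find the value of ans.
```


count([3, 3, 5, 5], 3)
lst[0]=3 == 3: 1 + count([3, 5, 5], 3)
lst[0]=3 == 3: 1 + count([5, 5], 3)
lst[0]=5 != 3: 0 + count([5], 3)
lst[0]=5 != 3: 0 + count([], 3)
= 2


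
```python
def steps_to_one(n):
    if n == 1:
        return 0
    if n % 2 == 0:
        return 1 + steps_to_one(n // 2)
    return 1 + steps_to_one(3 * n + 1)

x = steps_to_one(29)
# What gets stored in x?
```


steps_to_one(29)
29 is odd -> 3*29+1 = 88 -> steps_to_one(88)
88 is even -> steps_to_one(44)
44 is even -> steps_to_one(22)
22 is even -> steps_to_one(11)
11 is odd -> 3*11+1 = 34 -> steps_to_one(34)
34 is even -> steps_to_one(17)
17 is odd -> 3*17+1 = 52 -> steps_to_one(52)
52 is even -> steps_to_one(26)
26 is even -> steps_to_one(13)
13 is odd -> 3*13+1 = 40 -> steps_to_one(40)
40 is even -> steps_to_one(20)
20 is even -> steps_to_one(10)
10 is even -> steps_to_one(5)
5 is odd -> 3*5+1 = 16 -> steps_to_one(16)
16 is even -> steps_to_one(8)
8 is even -> steps_to_one(4)
4 is even -> steps_to_one(2)
2 is even -> steps_to_one(1)
Reached 1 after 18 steps
= 18


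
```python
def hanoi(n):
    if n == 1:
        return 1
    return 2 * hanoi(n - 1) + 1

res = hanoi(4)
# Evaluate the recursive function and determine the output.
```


hanoi(4)
= 2 * hanoi(3) + 1
= 2 * (2 * hanoi(2) + 1) + 1
= 2 * (2 * (2 * hanoi(1) + 1) + 1) + 1
Now compute bottom-up:
hanoi(1) = 1
hanoi(2) = 2 * 1 + 1 = 3
hanoi(3) = 2 * 3 + 1 = 7
hanoi(4) = 2 * 7 + 1 = 15
= 15


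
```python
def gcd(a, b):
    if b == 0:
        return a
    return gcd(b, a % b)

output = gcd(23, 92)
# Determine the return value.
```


gcd(23, 92)
= gcd(92, 23 % 92) = gcd(92, 23)
= gcd(23, 92 % 23) = gcd(23, 0)
b == 0, return a = 23


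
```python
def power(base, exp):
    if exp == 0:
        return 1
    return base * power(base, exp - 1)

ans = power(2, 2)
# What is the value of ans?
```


power(2, 2)
= 2 * power(2, 1)
= 2 * 2 * power(2, 0)
= 2 * 2 * 1
= 4


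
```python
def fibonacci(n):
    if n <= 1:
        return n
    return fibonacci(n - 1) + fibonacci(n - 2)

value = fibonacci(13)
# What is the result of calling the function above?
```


fibonacci(13)
= fibonacci(12) + fibonacci(11)
= (fibonacci(11) + fibonacci(10)) + fibonacci(11)
Computing bottom-up: fibonacci(0)=0, fibonacci(1)=1, fibonacci(2)=1, fibonacci(3)=2, fibonacci(4)=3, fibonacci(5)=5, fibonacci(6)=8, fibonacci(7)=13, fibonacci(8)=21, fibonacci(9)=34, fibonacci(10)=55, fibonacci(11)=89, fibonacci(12)=144, fibonacci(13)=233
= 233


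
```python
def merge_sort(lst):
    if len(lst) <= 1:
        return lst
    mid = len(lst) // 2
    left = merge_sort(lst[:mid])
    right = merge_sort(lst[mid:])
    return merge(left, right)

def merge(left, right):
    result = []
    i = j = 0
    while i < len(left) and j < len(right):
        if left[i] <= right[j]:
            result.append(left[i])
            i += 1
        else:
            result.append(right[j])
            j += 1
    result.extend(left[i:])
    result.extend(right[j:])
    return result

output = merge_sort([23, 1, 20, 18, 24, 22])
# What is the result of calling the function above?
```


merge_sort([23, 1, 20, 18, 24, 22])
Split into [23, 1, 20] and [18, 24, 22]
Left sorted: [1, 20, 23]
Right sorted: [18, 22, 24]
Merge [1, 20, 23] and [18, 22, 24]
= [1, 18, 20, 22, 23, 24]


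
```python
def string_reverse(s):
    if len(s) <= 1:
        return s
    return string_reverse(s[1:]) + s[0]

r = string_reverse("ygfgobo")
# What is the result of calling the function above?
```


string_reverse("ygfgobo")
= string_reverse("gfgobo") + "y"
= string_reverse("fgobo") + "g" + "y"
= string_reverse("gobo") + "f" + "g" + "y"
= string_reverse("obo") + "g" + "f" + "g" + "y"
= string_reverse("bo") + "o" + "g" + "f" + "g" + "y"
= string_reverse("o") + "b" + "o" + "g" + "f" + "g" + "y"
= "o" + "b" + "o" + "g" + "f" + "g" + "y"
= "obogfgy"


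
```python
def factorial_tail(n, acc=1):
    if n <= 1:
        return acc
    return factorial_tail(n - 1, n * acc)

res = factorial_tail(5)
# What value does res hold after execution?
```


factorial_tail(5, 1)
= factorial_tail(4, 5 * 1) = factorial_tail(4, 5)
= factorial_tail(3, 4 * 5) = factorial_tail(3, 20)
= factorial_tail(2, 3 * 20) = factorial_tail(2, 60)
= factorial_tail(1, 2 * 60) = factorial_tail(1, 120)
n <= 1, return acc = 120


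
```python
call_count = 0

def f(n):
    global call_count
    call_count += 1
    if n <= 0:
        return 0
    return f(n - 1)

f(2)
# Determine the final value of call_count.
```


f(2) calls f(1) calls ... calls f(0)
Total calls: 2 + 1 (for base case) = 3


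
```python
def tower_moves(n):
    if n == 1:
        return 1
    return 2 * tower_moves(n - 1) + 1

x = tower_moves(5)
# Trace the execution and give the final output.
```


tower_moves(5)
= 2 * tower_moves(4) + 1
= 2 * (2 * tower_moves(3) + 1) + 1
= 2 * (2 * (2 * tower_moves(2) + 1) + 1) + 1
= 2 * (2 * (2 * (2 * tower_moves(1) + 1) + 1) + 1) + 1
Now compute bottom-up:
tower_moves(1) = 1
tower_moves(2) = 2 * 1 + 1 = 3
tower_moves(3) = 2 * 3 + 1 = 7
tower_moves(4) = 2 * 7 + 1 = 15
tower_moves(5) = 2 * 15 + 1 = 31
= 31


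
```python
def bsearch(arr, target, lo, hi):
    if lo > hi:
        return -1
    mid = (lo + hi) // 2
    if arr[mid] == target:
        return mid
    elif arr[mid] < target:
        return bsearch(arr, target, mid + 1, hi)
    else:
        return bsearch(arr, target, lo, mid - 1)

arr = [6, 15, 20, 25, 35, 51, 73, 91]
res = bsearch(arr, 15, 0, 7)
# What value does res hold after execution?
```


bsearch(arr, 15, 0, 7)
lo=0, hi=7, mid=3, arr[mid]=25
25 > 15, search left half
lo=0, hi=2, mid=1, arr[mid]=15
arr[1] == 15, found at index 1
= 1


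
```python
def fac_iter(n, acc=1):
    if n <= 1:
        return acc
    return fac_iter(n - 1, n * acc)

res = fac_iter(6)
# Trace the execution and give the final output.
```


fac_iter(6, 1)
= fac_iter(5, 6 * 1) = fac_iter(5, 6)
= fac_iter(4, 5 * 6) = fac_iter(4, 30)
= fac_iter(3, 4 * 30) = fac_iter(3, 120)
= fac_iter(2, 3 * 120) = fac_iter(2, 360)
= fac_iter(1, 2 * 360) = fac_iter(1, 720)
n <= 1, return acc = 720
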